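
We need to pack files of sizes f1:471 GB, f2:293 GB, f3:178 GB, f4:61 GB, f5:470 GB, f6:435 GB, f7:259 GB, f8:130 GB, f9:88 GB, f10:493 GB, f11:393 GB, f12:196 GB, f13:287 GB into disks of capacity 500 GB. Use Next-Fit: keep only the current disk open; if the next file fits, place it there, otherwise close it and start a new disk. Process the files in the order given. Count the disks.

f1 (471 GB) → disk 1 (remaining 29 GB)
f2 (293 GB) → disk 2 (remaining 207 GB)
f3 (178 GB) → disk 2 (remaining 29 GB)
f4 (61 GB) → disk 3 (remaining 439 GB)
f5 (470 GB) → disk 4 (remaining 30 GB)
f6 (435 GB) → disk 5 (remaining 65 GB)
f7 (259 GB) → disk 6 (remaining 241 GB)
f8 (130 GB) → disk 6 (remaining 111 GB)
f9 (88 GB) → disk 6 (remaining 23 GB)
f10 (493 GB) → disk 7 (remaining 7 GB)
f11 (393 GB) → disk 8 (remaining 107 GB)
f12 (196 GB) → disk 9 (remaining 304 GB)
f13 (287 GB) → disk 9 (remaining 17 GB)
Final disks: [471] [293,178] [61] [470] [435] [259,130,88] [493] [393] [196,287].

9 disks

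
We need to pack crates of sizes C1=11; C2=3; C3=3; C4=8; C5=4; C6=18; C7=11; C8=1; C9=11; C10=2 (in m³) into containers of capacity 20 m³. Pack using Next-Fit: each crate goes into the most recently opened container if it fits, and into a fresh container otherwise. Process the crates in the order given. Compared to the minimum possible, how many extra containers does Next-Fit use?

Next-Fit: [11,3,3] [8,4] [18] [11,1] [11,2] → 5 containers.
Total size 72 m³; any packing needs at least ⌈72/20⌉ = 4 containers.
An optimal packing achieves that bound: [18,2] [11,8,1] [11,4,3] [11,3] → 4 containers.
Excess: 5 − 4 = 1.

1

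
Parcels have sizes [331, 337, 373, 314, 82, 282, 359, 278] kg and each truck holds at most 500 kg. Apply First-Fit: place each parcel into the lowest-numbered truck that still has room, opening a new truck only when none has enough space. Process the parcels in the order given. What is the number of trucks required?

7

Put 331 kg in truck 1; 169 kg remain.
Put 337 kg in truck 2; 163 kg remain.
Put 373 kg in truck 3; 127 kg remain.
Put 314 kg in truck 4; 186 kg remain.
Put 82 kg in truck 1; 87 kg remain.
Put 282 kg in truck 5; 218 kg remain.
Put 359 kg in truck 6; 141 kg remain.
Put 278 kg in truck 7; 222 kg remain.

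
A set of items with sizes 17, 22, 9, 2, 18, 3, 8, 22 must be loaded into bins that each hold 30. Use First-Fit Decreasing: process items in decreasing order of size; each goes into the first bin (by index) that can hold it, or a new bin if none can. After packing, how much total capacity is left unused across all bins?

Sorted descending: 22, 22, 18, 17, 9, 8, 3, 2.
Put 22 in bin 1; 8 remain.
Put 22 in bin 2; 8 remain.
Put 18 in bin 3; 12 remain.
Put 17 in bin 4; 13 remain.
Put 9 in bin 3; 3 remain.
Put 8 in bin 1; 0 remain.
Put 3 in bin 2; 5 remain.
Put 2 in bin 2; 3 remain.
4 bins × 30 = 120; used 101; unused 19.

19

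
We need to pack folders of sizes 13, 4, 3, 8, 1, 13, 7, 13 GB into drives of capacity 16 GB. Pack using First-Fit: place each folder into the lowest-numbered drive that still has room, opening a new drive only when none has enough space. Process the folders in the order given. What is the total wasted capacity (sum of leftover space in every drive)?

13 GB → drive 1 (remaining 3 GB)
4 GB → drive 2 (remaining 12 GB)
3 GB → drive 1 (remaining 0 GB)
8 GB → drive 2 (remaining 4 GB)
1 GB → drive 2 (remaining 3 GB)
13 GB → drive 3 (remaining 3 GB)
7 GB → drive 4 (remaining 9 GB)
13 GB → drive 5 (remaining 3 GB)
5 drives × 16 GB = 80 GB; used 62 GB; unused 18 GB.

18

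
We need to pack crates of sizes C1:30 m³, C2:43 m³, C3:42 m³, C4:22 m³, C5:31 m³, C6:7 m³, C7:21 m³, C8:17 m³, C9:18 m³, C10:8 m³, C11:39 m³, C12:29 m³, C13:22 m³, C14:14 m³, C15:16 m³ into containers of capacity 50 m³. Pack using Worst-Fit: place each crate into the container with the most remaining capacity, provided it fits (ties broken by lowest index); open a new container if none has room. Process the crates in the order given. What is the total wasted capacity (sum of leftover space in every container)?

41

C1 (30 m³) → container 1 (remaining 20 m³)
C2 (43 m³) → container 2 (remaining 7 m³)
C3 (42 m³) → container 3 (remaining 8 m³)
C4 (22 m³) → container 4 (remaining 28 m³)
C5 (31 m³) → container 5 (remaining 19 m³)
C6 (7 m³) → container 4 (remaining 21 m³)
C7 (21 m³) → container 4 (remaining 0 m³)
C8 (17 m³) → container 1 (remaining 3 m³)
C9 (18 m³) → container 5 (remaining 1 m³)
C10 (8 m³) → container 3 (remaining 0 m³)
C11 (39 m³) → container 6 (remaining 11 m³)
C12 (29 m³) → container 7 (remaining 21 m³)
C13 (22 m³) → container 8 (remaining 28 m³)
C14 (14 m³) → container 8 (remaining 14 m³)
C15 (16 m³) → container 7 (remaining 5 m³)
8 containers × 50 m³ = 400 m³; used 359 m³; unused 41 m³.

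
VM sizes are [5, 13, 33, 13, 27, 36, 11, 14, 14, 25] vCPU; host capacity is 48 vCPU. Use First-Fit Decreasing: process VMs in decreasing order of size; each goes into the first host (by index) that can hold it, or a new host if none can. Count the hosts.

Sorted descending: 36, 33, 27, 25, 14, 14, 13, 13, 11, 5.
Put 36 vCPU in host 1; 12 vCPU remain.
Put 33 vCPU in host 2; 15 vCPU remain.
Put 27 vCPU in host 3; 21 vCPU remain.
Put 25 vCPU in host 4; 23 vCPU remain.
Put 14 vCPU in host 2; 1 vCPU remain.
Put 14 vCPU in host 3; 7 vCPU remain.
Put 13 vCPU in host 4; 10 vCPU remain.
Put 13 vCPU in host 5; 35 vCPU remain.
Put 11 vCPU in host 1; 1 vCPU remain.
Put 5 vCPU in host 3; 2 vCPU remain.
Final hosts: [36,11] [33,14] [27,14,5] [25,13] [13].

5 hosts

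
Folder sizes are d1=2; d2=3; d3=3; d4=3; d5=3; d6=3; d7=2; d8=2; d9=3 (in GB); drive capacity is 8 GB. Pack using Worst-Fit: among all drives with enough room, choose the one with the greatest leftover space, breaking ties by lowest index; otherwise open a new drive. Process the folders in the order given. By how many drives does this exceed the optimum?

1

Worst-Fit: [2,3,3] [3,3] [3,2,2] [3] → 4 drives.
Total size 24 GB; any packing needs at least ⌈24/8⌉ = 3 drives.
An optimal packing achieves that bound: [3,3,2] [3,3,2] [3,3,2] → 3 drives.
Excess: 4 − 3 = 1.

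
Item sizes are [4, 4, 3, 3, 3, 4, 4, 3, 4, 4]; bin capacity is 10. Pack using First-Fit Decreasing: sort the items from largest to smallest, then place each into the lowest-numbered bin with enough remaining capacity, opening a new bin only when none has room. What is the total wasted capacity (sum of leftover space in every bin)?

14

Sorted descending: 4, 4, 4, 4, 4, 4, 3, 3, 3, 3.
bin 1: place 4, 6 left
bin 1: place 4, 2 left
bin 2: place 4, 6 left
bin 2: place 4, 2 left
bin 3: place 4, 6 left
bin 3: place 4, 2 left
bin 4: place 3, 7 left
bin 4: place 3, 4 left
bin 4: place 3, 1 left
bin 5: place 3, 7 left
5 bins × 10 = 50; used 36; unused 14.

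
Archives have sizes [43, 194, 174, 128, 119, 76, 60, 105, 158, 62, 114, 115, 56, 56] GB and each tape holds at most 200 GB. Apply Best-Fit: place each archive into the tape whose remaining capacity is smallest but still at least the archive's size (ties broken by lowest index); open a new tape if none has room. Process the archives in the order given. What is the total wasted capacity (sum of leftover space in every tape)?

tape 1: place 43 GB, 157 GB left
tape 2: place 194 GB, 6 GB left
tape 3: place 174 GB, 26 GB left
tape 1: place 128 GB, 29 GB left
tape 4: place 119 GB, 81 GB left
tape 4: place 76 GB, 5 GB left
tape 5: place 60 GB, 140 GB left
tape 5: place 105 GB, 35 GB left
tape 6: place 158 GB, 42 GB left
tape 7: place 62 GB, 138 GB left
tape 7: place 114 GB, 24 GB left
tape 8: place 115 GB, 85 GB left
tape 8: place 56 GB, 29 GB left
tape 9: place 56 GB, 144 GB left
9 tapes × 200 GB = 1800 GB; used 1460 GB; unused 340 GB.

340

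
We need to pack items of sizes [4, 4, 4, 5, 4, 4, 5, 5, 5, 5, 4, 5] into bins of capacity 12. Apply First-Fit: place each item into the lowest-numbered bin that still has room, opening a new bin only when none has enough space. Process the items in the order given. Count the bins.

bin 1: place 4, 8 left
bin 1: place 4, 4 left
bin 1: place 4, 0 left
bin 2: place 5, 7 left
bin 2: place 4, 3 left
bin 3: place 4, 8 left
bin 3: place 5, 3 left
bin 4: place 5, 7 left
bin 4: place 5, 2 left
bin 5: place 5, 7 left
bin 5: place 4, 3 left
bin 6: place 5, 7 left
Final bins: [4,4,4] [5,4] [4,5] [5,5] [5,4] [5].

6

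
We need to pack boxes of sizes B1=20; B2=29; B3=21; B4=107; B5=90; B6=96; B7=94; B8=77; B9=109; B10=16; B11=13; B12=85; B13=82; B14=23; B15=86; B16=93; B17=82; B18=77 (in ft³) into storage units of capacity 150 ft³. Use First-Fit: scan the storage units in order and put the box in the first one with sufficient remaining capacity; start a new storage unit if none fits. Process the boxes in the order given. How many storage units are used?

B1 (20 ft³) → storage unit 1 (remaining 130 ft³)
B2 (29 ft³) → storage unit 1 (remaining 101 ft³)
B3 (21 ft³) → storage unit 1 (remaining 80 ft³)
B4 (107 ft³) → storage unit 2 (remaining 43 ft³)
B5 (90 ft³) → storage unit 3 (remaining 60 ft³)
B6 (96 ft³) → storage unit 4 (remaining 54 ft³)
B7 (94 ft³) → storage unit 5 (remaining 56 ft³)
B8 (77 ft³) → storage unit 1 (remaining 3 ft³)
B9 (109 ft³) → storage unit 6 (remaining 41 ft³)
B10 (16 ft³) → storage unit 2 (remaining 27 ft³)
B11 (13 ft³) → storage unit 2 (remaining 14 ft³)
B12 (85 ft³) → storage unit 7 (remaining 65 ft³)
B13 (82 ft³) → storage unit 8 (remaining 68 ft³)
B14 (23 ft³) → storage unit 3 (remaining 37 ft³)
B15 (86 ft³) → storage unit 9 (remaining 64 ft³)
B16 (93 ft³) → storage unit 10 (remaining 57 ft³)
B17 (82 ft³) → storage unit 11 (remaining 68 ft³)
B18 (77 ft³) → storage unit 12 (remaining 73 ft³)

12 storage units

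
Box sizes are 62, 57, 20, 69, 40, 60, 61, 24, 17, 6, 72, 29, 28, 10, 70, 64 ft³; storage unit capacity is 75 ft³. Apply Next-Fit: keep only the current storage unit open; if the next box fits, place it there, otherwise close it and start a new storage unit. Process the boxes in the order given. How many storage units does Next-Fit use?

12 storage units

62 ft³ → storage unit 1 (remaining 13 ft³)
57 ft³ → storage unit 2 (remaining 18 ft³)
20 ft³ → storage unit 3 (remaining 55 ft³)
69 ft³ → storage unit 4 (remaining 6 ft³)
40 ft³ → storage unit 5 (remaining 35 ft³)
60 ft³ → storage unit 6 (remaining 15 ft³)
61 ft³ → storage unit 7 (remaining 14 ft³)
24 ft³ → storage unit 8 (remaining 51 ft³)
17 ft³ → storage unit 8 (remaining 34 ft³)
6 ft³ → storage unit 8 (remaining 28 ft³)
72 ft³ → storage unit 9 (remaining 3 ft³)
29 ft³ → storage unit 10 (remaining 46 ft³)
28 ft³ → storage unit 10 (remaining 18 ft³)
10 ft³ → storage unit 10 (remaining 8 ft³)
70 ft³ → storage unit 11 (remaining 5 ft³)
64 ft³ → storage unit 12 (remaining 11 ft³)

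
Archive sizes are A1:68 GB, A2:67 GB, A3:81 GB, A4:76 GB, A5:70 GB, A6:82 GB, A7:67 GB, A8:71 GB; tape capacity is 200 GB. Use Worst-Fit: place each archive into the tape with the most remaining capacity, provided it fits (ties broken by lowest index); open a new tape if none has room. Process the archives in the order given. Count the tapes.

A1 (68 GB) → tape 1 (remaining 132 GB)
A2 (67 GB) → tape 1 (remaining 65 GB)
A3 (81 GB) → tape 2 (remaining 119 GB)
A4 (76 GB) → tape 2 (remaining 43 GB)
A5 (70 GB) → tape 3 (remaining 130 GB)
A6 (82 GB) → tape 3 (remaining 48 GB)
A7 (67 GB) → tape 4 (remaining 133 GB)
A8 (71 GB) → tape 4 (remaining 62 GB)
Final tapes: [68,67] [81,76] [70,82] [67,71].

4 tapes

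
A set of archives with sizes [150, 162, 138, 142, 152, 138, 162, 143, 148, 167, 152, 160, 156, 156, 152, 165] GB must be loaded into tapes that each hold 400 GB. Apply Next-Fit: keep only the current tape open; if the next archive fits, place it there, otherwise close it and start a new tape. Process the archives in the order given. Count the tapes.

150 GB → tape 1 (remaining 250 GB)
162 GB → tape 1 (remaining 88 GB)
138 GB → tape 2 (remaining 262 GB)
142 GB → tape 2 (remaining 120 GB)
152 GB → tape 3 (remaining 248 GB)
138 GB → tape 3 (remaining 110 GB)
162 GB → tape 4 (remaining 238 GB)
143 GB → tape 4 (remaining 95 GB)
148 GB → tape 5 (remaining 252 GB)
167 GB → tape 5 (remaining 85 GB)
152 GB → tape 6 (remaining 248 GB)
160 GB → tape 6 (remaining 88 GB)
156 GB → tape 7 (remaining 244 GB)
156 GB → tape 7 (remaining 88 GB)
152 GB → tape 8 (remaining 248 GB)
165 GB → tape 8 (remaining 83 GB)
Final tapes: [150,162] [138,142] [152,138] [162,143] [148,167] [152,160] [156,156] [152,165].

8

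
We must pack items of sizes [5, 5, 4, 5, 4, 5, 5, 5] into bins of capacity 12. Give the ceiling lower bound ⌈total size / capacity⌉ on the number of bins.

Total size = 5 + 5 + 4 + 5 + 4 + 5 + 5 + 5 = 38.
⌈38 / 12⌉ = 4.

4 bins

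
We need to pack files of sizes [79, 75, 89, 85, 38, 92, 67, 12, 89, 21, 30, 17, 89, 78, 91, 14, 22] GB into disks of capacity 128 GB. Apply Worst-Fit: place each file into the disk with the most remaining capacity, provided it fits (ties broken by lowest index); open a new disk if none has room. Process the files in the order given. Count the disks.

10 disks

disk 1: place 79 GB, 49 GB left
disk 2: place 75 GB, 53 GB left
disk 3: place 89 GB, 39 GB left
disk 4: place 85 GB, 43 GB left
disk 2: place 38 GB, 15 GB left
disk 5: place 92 GB, 36 GB left
disk 6: place 67 GB, 61 GB left
disk 6: place 12 GB, 49 GB left
disk 7: place 89 GB, 39 GB left
disk 1: place 21 GB, 28 GB left
disk 6: place 30 GB, 19 GB left
disk 4: place 17 GB, 26 GB left
disk 8: place 89 GB, 39 GB left
disk 9: place 78 GB, 50 GB left
disk 10: place 91 GB, 37 GB left
disk 9: place 14 GB, 36 GB left
disk 3: place 22 GB, 17 GB left
Final disks: [79,21] [75,38] [89,22] [85,17] [92] [67,12,30] [89] [89] [78,14] [91].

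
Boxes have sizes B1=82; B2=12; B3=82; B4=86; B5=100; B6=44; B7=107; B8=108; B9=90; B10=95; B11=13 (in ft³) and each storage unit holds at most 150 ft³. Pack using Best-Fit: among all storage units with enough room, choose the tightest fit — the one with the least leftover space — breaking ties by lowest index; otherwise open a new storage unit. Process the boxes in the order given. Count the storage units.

8 storage units

storage unit 1: place B1 (82 ft³), 68 ft³ left
storage unit 1: place B2 (12 ft³), 56 ft³ left
storage unit 2: place B3 (82 ft³), 68 ft³ left
storage unit 3: place B4 (86 ft³), 64 ft³ left
storage unit 4: place B5 (100 ft³), 50 ft³ left
storage unit 4: place B6 (44 ft³), 6 ft³ left
storage unit 5: place B7 (107 ft³), 43 ft³ left
storage unit 6: place B8 (108 ft³), 42 ft³ left
storage unit 7: place B9 (90 ft³), 60 ft³ left
storage unit 8: place B10 (95 ft³), 55 ft³ left
storage unit 6: place B11 (13 ft³), 29 ft³ left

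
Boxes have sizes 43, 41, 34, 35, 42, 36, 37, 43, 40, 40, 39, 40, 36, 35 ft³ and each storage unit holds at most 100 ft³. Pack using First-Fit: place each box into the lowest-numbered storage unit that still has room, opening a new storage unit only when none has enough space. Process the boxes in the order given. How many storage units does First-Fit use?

43 ft³ → storage unit 1 (remaining 57 ft³)
41 ft³ → storage unit 1 (remaining 16 ft³)
34 ft³ → storage unit 2 (remaining 66 ft³)
35 ft³ → storage unit 2 (remaining 31 ft³)
42 ft³ → storage unit 3 (remaining 58 ft³)
36 ft³ → storage unit 3 (remaining 22 ft³)
37 ft³ → storage unit 4 (remaining 63 ft³)
43 ft³ → storage unit 4 (remaining 20 ft³)
40 ft³ → storage unit 5 (remaining 60 ft³)
40 ft³ → storage unit 5 (remaining 20 ft³)
39 ft³ → storage unit 6 (remaining 61 ft³)
40 ft³ → storage unit 6 (remaining 21 ft³)
36 ft³ → storage unit 7 (remaining 64 ft³)
35 ft³ → storage unit 7 (remaining 29 ft³)

7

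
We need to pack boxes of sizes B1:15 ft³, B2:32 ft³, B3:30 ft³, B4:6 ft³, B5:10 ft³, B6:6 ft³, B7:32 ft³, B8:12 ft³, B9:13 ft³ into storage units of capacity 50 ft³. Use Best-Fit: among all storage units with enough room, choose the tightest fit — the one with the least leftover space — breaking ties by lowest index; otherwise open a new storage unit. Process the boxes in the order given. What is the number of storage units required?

Put B1 (15 ft³) in storage unit 1; 35 ft³ remain.
Put B2 (32 ft³) in storage unit 1; 3 ft³ remain.
Put B3 (30 ft³) in storage unit 2; 20 ft³ remain.
Put B4 (6 ft³) in storage unit 2; 14 ft³ remain.
Put B5 (10 ft³) in storage unit 2; 4 ft³ remain.
Put B6 (6 ft³) in storage unit 3; 44 ft³ remain.
Put B7 (32 ft³) in storage unit 3; 12 ft³ remain.
Put B8 (12 ft³) in storage unit 3; 0 ft³ remain.
Put B9 (13 ft³) in storage unit 4; 37 ft³ remain.

4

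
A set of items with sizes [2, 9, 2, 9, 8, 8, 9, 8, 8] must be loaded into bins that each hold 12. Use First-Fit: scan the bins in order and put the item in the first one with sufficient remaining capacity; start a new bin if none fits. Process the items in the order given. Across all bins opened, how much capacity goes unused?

21

Put 2 in bin 1; 10 remain.
Put 9 in bin 1; 1 remain.
Put 2 in bin 2; 10 remain.
Put 9 in bin 2; 1 remain.
Put 8 in bin 3; 4 remain.
Put 8 in bin 4; 4 remain.
Put 9 in bin 5; 3 remain.
Put 8 in bin 6; 4 remain.
Put 8 in bin 7; 4 remain.
7 bins × 12 = 84; used 63; unused 21.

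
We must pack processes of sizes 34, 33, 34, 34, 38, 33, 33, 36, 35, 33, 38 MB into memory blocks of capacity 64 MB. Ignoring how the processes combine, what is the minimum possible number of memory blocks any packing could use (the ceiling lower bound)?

Total size = 34 + 33 + 34 + 34 + 38 + 33 + 33 + 36 + 35 + 33 + 38 = 381 MB.
⌈381 / 64⌉ = 6.

6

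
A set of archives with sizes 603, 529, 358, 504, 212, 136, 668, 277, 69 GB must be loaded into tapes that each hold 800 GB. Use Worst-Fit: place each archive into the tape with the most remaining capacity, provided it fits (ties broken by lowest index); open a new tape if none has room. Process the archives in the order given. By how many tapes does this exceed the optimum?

1

Worst-Fit: [603] [529] [358,212] [504,136] [668] [277,69] → 6 tapes.
Total size 3356 GB; any packing needs at least ⌈3356/800⌉ = 5 tapes.
An optimal packing achieves that bound: [668,69] [603,136] [529,212] [504,277] [358] → 5 tapes.
Excess: 6 − 5 = 1.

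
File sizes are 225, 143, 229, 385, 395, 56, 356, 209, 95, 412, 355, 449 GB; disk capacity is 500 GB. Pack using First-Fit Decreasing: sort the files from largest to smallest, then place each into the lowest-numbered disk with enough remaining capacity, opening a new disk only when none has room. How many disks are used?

Sorted descending: 449, 412, 395, 385, 356, 355, 229, 225, 209, 143, 95, 56.
449 GB → disk 1 (remaining 51 GB)
412 GB → disk 2 (remaining 88 GB)
395 GB → disk 3 (remaining 105 GB)
385 GB → disk 4 (remaining 115 GB)
356 GB → disk 5 (remaining 144 GB)
355 GB → disk 6 (remaining 145 GB)
229 GB → disk 7 (remaining 271 GB)
225 GB → disk 7 (remaining 46 GB)
209 GB → disk 8 (remaining 291 GB)
143 GB → disk 5 (remaining 1 GB)
95 GB → disk 3 (remaining 10 GB)
56 GB → disk 2 (remaining 32 GB)
Final disks: [449] [412,56] [395,95] [385] [356,143] [355] [229,225] [209].

8 disks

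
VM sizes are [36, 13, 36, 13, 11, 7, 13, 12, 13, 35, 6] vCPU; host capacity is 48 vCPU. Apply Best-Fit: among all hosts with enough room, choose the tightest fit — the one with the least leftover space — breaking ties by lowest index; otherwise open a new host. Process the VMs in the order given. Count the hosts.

36 vCPU → host 1 (remaining 12 vCPU)
13 vCPU → host 2 (remaining 35 vCPU)
36 vCPU → host 3 (remaining 12 vCPU)
13 vCPU → host 2 (remaining 22 vCPU)
11 vCPU → host 1 (remaining 1 vCPU)
7 vCPU → host 3 (remaining 5 vCPU)
13 vCPU → host 2 (remaining 9 vCPU)
12 vCPU → host 4 (remaining 36 vCPU)
13 vCPU → host 4 (remaining 23 vCPU)
35 vCPU → host 5 (remaining 13 vCPU)
6 vCPU → host 2 (remaining 3 vCPU)
Final hosts: [36,11] [13,13,13,6] [36,7] [12,13] [35].

5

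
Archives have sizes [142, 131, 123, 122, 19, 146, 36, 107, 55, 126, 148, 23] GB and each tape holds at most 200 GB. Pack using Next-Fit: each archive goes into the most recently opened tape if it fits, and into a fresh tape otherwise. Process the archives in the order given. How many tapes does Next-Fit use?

tape 1: place 142 GB, 58 GB left
tape 2: place 131 GB, 69 GB left
tape 3: place 123 GB, 77 GB left
tape 4: place 122 GB, 78 GB left
tape 4: place 19 GB, 59 GB left
tape 5: place 146 GB, 54 GB left
tape 5: place 36 GB, 18 GB left
tape 6: place 107 GB, 93 GB left
tape 6: place 55 GB, 38 GB left
tape 7: place 126 GB, 74 GB left
tape 8: place 148 GB, 52 GB left
tape 8: place 23 GB, 29 GB left

8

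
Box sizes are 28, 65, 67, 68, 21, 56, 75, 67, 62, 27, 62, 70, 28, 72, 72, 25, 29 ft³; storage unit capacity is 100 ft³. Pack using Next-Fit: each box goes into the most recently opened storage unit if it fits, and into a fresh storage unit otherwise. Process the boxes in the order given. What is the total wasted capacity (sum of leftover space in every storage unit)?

Put 28 ft³ in storage unit 1; 72 ft³ remain.
Put 65 ft³ in storage unit 1; 7 ft³ remain.
Put 67 ft³ in storage unit 2; 33 ft³ remain.
Put 68 ft³ in storage unit 3; 32 ft³ remain.
Put 21 ft³ in storage unit 3; 11 ft³ remain.
Put 56 ft³ in storage unit 4; 44 ft³ remain.
Put 75 ft³ in storage unit 5; 25 ft³ remain.
Put 67 ft³ in storage unit 6; 33 ft³ remain.
Put 62 ft³ in storage unit 7; 38 ft³ remain.
Put 27 ft³ in storage unit 7; 11 ft³ remain.
Put 62 ft³ in storage unit 8; 38 ft³ remain.
Put 70 ft³ in storage unit 9; 30 ft³ remain.
Put 28 ft³ in storage unit 9; 2 ft³ remain.
Put 72 ft³ in storage unit 10; 28 ft³ remain.
Put 72 ft³ in storage unit 11; 28 ft³ remain.
Put 25 ft³ in storage unit 11; 3 ft³ remain.
Put 29 ft³ in storage unit 12; 71 ft³ remain.
12 storage units × 100 ft³ = 1200 ft³; used 894 ft³; unused 306 ft³.

306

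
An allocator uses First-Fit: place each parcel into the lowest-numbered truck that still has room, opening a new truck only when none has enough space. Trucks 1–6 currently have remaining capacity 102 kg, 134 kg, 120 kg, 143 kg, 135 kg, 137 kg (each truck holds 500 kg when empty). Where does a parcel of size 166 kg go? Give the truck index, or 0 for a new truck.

No truck has ≥ 166 kg free, so a new truck is opened.

0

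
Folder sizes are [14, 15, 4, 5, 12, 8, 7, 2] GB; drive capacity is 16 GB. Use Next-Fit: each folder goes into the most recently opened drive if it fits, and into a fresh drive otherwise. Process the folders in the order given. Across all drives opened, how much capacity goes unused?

drive 1: place 14 GB, 2 GB left
drive 2: place 15 GB, 1 GB left
drive 3: place 4 GB, 12 GB left
drive 3: place 5 GB, 7 GB left
drive 4: place 12 GB, 4 GB left
drive 5: place 8 GB, 8 GB left
drive 5: place 7 GB, 1 GB left
drive 6: place 2 GB, 14 GB left
6 drives × 16 GB = 96 GB; used 67 GB; unused 29 GB.

29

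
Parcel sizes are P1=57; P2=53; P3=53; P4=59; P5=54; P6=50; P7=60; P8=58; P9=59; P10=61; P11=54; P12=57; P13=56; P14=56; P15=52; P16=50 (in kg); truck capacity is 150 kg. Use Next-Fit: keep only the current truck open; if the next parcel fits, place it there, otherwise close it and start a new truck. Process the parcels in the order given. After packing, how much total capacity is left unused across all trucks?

Put P1 (57 kg) in truck 1; 93 kg remain.
Put P2 (53 kg) in truck 1; 40 kg remain.
Put P3 (53 kg) in truck 2; 97 kg remain.
Put P4 (59 kg) in truck 2; 38 kg remain.
Put P5 (54 kg) in truck 3; 96 kg remain.
Put P6 (50 kg) in truck 3; 46 kg remain.
Put P7 (60 kg) in truck 4; 90 kg remain.
Put P8 (58 kg) in truck 4; 32 kg remain.
Put P9 (59 kg) in truck 5; 91 kg remain.
Put P10 (61 kg) in truck 5; 30 kg remain.
Put P11 (54 kg) in truck 6; 96 kg remain.
Put P12 (57 kg) in truck 6; 39 kg remain.
Put P13 (56 kg) in truck 7; 94 kg remain.
Put P14 (56 kg) in truck 7; 38 kg remain.
Put P15 (52 kg) in truck 8; 98 kg remain.
Put P16 (50 kg) in truck 8; 48 kg remain.
8 trucks × 150 kg = 1200 kg; used 889 kg; unused 311 kg.

311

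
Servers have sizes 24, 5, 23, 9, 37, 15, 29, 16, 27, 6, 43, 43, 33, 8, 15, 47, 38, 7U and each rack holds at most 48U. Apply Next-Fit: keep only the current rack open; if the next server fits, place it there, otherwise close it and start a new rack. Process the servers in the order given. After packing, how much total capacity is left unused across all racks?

Put 24U in rack 1; 24U remain.
Put 5U in rack 1; 19U remain.
Put 23U in rack 2; 25U remain.
Put 9U in rack 2; 16U remain.
Put 37U in rack 3; 11U remain.
Put 15U in rack 4; 33U remain.
Put 29U in rack 4; 4U remain.
Put 16U in rack 5; 32U remain.
Put 27U in rack 5; 5U remain.
Put 6U in rack 6; 42U remain.
Put 43U in rack 7; 5U remain.
Put 43U in rack 8; 5U remain.
Put 33U in rack 9; 15U remain.
Put 8U in rack 9; 7U remain.
Put 15U in rack 10; 33U remain.
Put 47U in rack 11; 1U remain.
Put 38U in rack 12; 10U remain.
Put 7U in rack 12; 3U remain.
12 racks × 48U = 576U; used 425U; unused 151U.

151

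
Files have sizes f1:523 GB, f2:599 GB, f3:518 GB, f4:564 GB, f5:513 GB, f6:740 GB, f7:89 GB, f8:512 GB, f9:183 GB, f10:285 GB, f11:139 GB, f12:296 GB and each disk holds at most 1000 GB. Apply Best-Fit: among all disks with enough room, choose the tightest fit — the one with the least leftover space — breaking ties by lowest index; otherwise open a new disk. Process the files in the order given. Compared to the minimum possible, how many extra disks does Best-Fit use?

Best-Fit: [523,296] [599,183] [518] [564,285,139] [513] [740,89] [512] → 7 disks.
7 files exceed 500 GB (half the capacity), and no two of those can share a disk, so at least 7 disks are needed.
So 7 is already optimal.

0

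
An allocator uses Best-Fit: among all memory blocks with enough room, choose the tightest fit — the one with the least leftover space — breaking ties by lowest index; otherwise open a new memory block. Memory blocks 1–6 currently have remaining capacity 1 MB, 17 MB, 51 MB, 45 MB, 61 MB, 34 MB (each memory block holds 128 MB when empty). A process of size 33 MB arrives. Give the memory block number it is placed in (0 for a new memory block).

Memory blocks with room: memory block 3 (51 MB), memory block 4 (45 MB), memory block 5 (61 MB), memory block 6 (34 MB).
Tightest fit is memory block 6 with 34 MB free.

6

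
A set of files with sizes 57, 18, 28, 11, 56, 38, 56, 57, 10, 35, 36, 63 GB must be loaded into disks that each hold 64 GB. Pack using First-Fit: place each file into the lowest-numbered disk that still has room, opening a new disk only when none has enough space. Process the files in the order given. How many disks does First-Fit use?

9 disks

57 GB → disk 1 (remaining 7 GB)
18 GB → disk 2 (remaining 46 GB)
28 GB → disk 2 (remaining 18 GB)
11 GB → disk 2 (remaining 7 GB)
56 GB → disk 3 (remaining 8 GB)
38 GB → disk 4 (remaining 26 GB)
56 GB → disk 5 (remaining 8 GB)
57 GB → disk 6 (remaining 7 GB)
10 GB → disk 4 (remaining 16 GB)
35 GB → disk 7 (remaining 29 GB)
36 GB → disk 8 (remaining 28 GB)
63 GB → disk 9 (remaining 1 GB)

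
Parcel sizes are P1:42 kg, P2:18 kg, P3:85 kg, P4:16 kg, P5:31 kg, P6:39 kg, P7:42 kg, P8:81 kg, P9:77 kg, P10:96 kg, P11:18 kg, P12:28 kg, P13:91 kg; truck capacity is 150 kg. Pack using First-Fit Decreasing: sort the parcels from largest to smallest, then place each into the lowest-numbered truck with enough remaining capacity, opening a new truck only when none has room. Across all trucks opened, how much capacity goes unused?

Sorted descending: 96, 91, 85, 81, 77, 42, 42, 39, 31, 28, 18, 18, 16.
truck 1: place 96 kg, 54 kg left
truck 2: place 91 kg, 59 kg left
truck 3: place 85 kg, 65 kg left
truck 4: place 81 kg, 69 kg left
truck 5: place 77 kg, 73 kg left
truck 1: place 42 kg, 12 kg left
truck 2: place 42 kg, 17 kg left
truck 3: place 39 kg, 26 kg left
truck 4: place 31 kg, 38 kg left
truck 4: place 28 kg, 10 kg left
truck 3: place 18 kg, 8 kg left
truck 5: place 18 kg, 55 kg left
truck 2: place 16 kg, 1 kg left
5 trucks × 150 kg = 750 kg; used 664 kg; unused 86 kg.

86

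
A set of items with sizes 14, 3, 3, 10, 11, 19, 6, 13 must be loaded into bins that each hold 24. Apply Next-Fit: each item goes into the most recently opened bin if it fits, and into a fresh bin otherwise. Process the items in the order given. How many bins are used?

14 → bin 1 (remaining 10)
3 → bin 1 (remaining 7)
3 → bin 1 (remaining 4)
10 → bin 2 (remaining 14)
11 → bin 2 (remaining 3)
19 → bin 3 (remaining 5)
6 → bin 4 (remaining 18)
13 → bin 4 (remaining 5)

4 bins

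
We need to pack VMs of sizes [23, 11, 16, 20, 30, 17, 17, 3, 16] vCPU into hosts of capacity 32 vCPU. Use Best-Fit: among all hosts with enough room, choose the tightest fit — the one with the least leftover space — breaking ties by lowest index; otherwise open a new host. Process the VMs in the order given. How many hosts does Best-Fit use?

7 hosts

host 1: place 23 vCPU, 9 vCPU left
host 2: place 11 vCPU, 21 vCPU left
host 2: place 16 vCPU, 5 vCPU left
host 3: place 20 vCPU, 12 vCPU left
host 4: place 30 vCPU, 2 vCPU left
host 5: place 17 vCPU, 15 vCPU left
host 6: place 17 vCPU, 15 vCPU left
host 2: place 3 vCPU, 2 vCPU left
host 7: place 16 vCPU, 16 vCPU left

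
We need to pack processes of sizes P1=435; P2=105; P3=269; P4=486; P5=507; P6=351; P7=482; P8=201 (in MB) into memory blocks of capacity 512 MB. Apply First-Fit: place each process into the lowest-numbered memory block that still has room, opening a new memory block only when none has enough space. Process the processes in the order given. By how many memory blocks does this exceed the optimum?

1

First-Fit: [435] [105,269] [486] [507] [351] [482] [201] → 7 memory blocks.
Total size 2836 MB; any packing needs at least ⌈2836/512⌉ = 6 memory blocks.
An optimal packing achieves that bound: [507] [486] [482] [435] [351,105] [269,201] → 6 memory blocks.
Excess: 7 − 6 = 1.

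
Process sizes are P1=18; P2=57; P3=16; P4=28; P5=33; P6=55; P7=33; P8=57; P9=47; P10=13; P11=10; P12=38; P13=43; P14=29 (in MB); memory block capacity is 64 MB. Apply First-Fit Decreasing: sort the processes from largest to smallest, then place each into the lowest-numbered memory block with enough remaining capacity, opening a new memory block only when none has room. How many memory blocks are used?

Sorted descending: 57, 57, 55, 47, 43, 38, 33, 33, 29, 28, 18, 16, 13, 10.
57 MB → memory block 1 (remaining 7 MB)
57 MB → memory block 2 (remaining 7 MB)
55 MB → memory block 3 (remaining 9 MB)
47 MB → memory block 4 (remaining 17 MB)
43 MB → memory block 5 (remaining 21 MB)
38 MB → memory block 6 (remaining 26 MB)
33 MB → memory block 7 (remaining 31 MB)
33 MB → memory block 8 (remaining 31 MB)
29 MB → memory block 7 (remaining 2 MB)
28 MB → memory block 8 (remaining 3 MB)
18 MB → memory block 5 (remaining 3 MB)
16 MB → memory block 4 (remaining 1 MB)
13 MB → memory block 6 (remaining 13 MB)
10 MB → memory block 6 (remaining 3 MB)
Final memory blocks: [57] [57] [55] [47,16] [43,18] [38,13,10] [33,29] [33,28].

8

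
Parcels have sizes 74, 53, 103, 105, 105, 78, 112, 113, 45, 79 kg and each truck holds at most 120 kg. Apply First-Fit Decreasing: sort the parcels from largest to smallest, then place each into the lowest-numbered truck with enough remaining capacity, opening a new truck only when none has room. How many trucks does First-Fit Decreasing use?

9

Sorted descending: 113, 112, 105, 105, 103, 79, 78, 74, 53, 45.
113 kg → truck 1 (remaining 7 kg)
112 kg → truck 2 (remaining 8 kg)
105 kg → truck 3 (remaining 15 kg)
105 kg → truck 4 (remaining 15 kg)
103 kg → truck 5 (remaining 17 kg)
79 kg → truck 6 (remaining 41 kg)
78 kg → truck 7 (remaining 42 kg)
74 kg → truck 8 (remaining 46 kg)
53 kg → truck 9 (remaining 67 kg)
45 kg → truck 8 (remaining 1 kg)
Final trucks: [113] [112] [105] [105] [103] [79] [78] [74,45] [53].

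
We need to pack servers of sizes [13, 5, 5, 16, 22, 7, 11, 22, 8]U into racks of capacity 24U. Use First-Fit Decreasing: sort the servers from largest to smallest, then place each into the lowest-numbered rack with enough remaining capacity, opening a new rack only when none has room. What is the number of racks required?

5

Sorted descending: 22, 22, 16, 13, 11, 8, 7, 5, 5.
Put 22U in rack 1; 2U remain.
Put 22U in rack 2; 2U remain.
Put 16U in rack 3; 8U remain.
Put 13U in rack 4; 11U remain.
Put 11U in rack 4; 0U remain.
Put 8U in rack 3; 0U remain.
Put 7U in rack 5; 17U remain.
Put 5U in rack 5; 12U remain.
Put 5U in rack 5; 7U remain.
Final racks: [22] [22] [16,8] [13,11] [7,5,5].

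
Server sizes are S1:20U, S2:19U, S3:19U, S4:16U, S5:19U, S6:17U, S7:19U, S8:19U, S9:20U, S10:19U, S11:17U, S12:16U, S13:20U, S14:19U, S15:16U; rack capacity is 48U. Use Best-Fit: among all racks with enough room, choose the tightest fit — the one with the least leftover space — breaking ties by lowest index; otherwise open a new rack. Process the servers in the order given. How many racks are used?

Put S1 (20U) in rack 1; 28U remain.
Put S2 (19U) in rack 1; 9U remain.
Put S3 (19U) in rack 2; 29U remain.
Put S4 (16U) in rack 2; 13U remain.
Put S5 (19U) in rack 3; 29U remain.
Put S6 (17U) in rack 3; 12U remain.
Put S7 (19U) in rack 4; 29U remain.
Put S8 (19U) in rack 4; 10U remain.
Put S9 (20U) in rack 5; 28U remain.
Put S10 (19U) in rack 5; 9U remain.
Put S11 (17U) in rack 6; 31U remain.
Put S12 (16U) in rack 6; 15U remain.
Put S13 (20U) in rack 7; 28U remain.
Put S14 (19U) in rack 7; 9U remain.
Put S15 (16U) in rack 8; 32U remain.

8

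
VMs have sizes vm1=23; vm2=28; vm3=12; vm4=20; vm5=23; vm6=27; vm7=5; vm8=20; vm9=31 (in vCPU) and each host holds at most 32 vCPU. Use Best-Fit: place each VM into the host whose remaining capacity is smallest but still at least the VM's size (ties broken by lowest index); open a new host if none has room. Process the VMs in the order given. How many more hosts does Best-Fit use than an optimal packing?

Best-Fit: [23] [28] [12,20] [23] [27,5] [20] [31] → 7 hosts.
7 VMs exceed 16 vCPU (half the capacity), and no two of those can share a host, so at least 7 hosts are needed.
So 7 is already optimal.

0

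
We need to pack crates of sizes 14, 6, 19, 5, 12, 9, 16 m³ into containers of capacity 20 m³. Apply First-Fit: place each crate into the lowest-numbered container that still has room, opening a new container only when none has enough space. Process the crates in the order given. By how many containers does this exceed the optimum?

0

First-Fit: [14,6] [19] [5,12] [9] [16] → 5 containers.
Total size 81 m³; any packing needs at least ⌈81/20⌉ = 5 containers.
So 5 is already optimal.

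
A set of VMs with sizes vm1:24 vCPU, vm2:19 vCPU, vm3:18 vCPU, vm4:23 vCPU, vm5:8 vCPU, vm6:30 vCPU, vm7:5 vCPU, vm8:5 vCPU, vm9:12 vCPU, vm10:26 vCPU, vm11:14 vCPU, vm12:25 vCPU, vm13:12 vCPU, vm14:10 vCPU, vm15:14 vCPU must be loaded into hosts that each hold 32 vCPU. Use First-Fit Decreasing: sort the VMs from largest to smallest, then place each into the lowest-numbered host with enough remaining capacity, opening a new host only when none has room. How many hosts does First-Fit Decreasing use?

Sorted descending: 30, 26, 25, 24, 23, 19, 18, 14, 14, 12, 12, 10, 8, 5, 5.
30 vCPU → host 1 (remaining 2 vCPU)
26 vCPU → host 2 (remaining 6 vCPU)
25 vCPU → host 3 (remaining 7 vCPU)
24 vCPU → host 4 (remaining 8 vCPU)
23 vCPU → host 5 (remaining 9 vCPU)
19 vCPU → host 6 (remaining 13 vCPU)
18 vCPU → host 7 (remaining 14 vCPU)
14 vCPU → host 7 (remaining 0 vCPU)
14 vCPU → host 8 (remaining 18 vCPU)
12 vCPU → host 6 (remaining 1 vCPU)
12 vCPU → host 8 (remaining 6 vCPU)
10 vCPU → host 9 (remaining 22 vCPU)
8 vCPU → host 4 (remaining 0 vCPU)
5 vCPU → host 2 (remaining 1 vCPU)
5 vCPU → host 3 (remaining 2 vCPU)
Final hosts: [30] [26,5] [25,5] [24,8] [23] [19,12] [18,14] [14,12] [10].

9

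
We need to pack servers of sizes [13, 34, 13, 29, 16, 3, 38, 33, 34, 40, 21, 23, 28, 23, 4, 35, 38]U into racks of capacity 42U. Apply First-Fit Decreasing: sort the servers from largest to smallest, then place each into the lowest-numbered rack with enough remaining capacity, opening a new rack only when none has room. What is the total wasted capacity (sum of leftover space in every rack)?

79

Sorted descending: 40, 38, 38, 35, 34, 34, 33, 29, 28, 23, 23, 21, 16, 13, 13, 4, 3.
40U → rack 1 (remaining 2U)
38U → rack 2 (remaining 4U)
38U → rack 3 (remaining 4U)
35U → rack 4 (remaining 7U)
34U → rack 5 (remaining 8U)
34U → rack 6 (remaining 8U)
33U → rack 7 (remaining 9U)
29U → rack 8 (remaining 13U)
28U → rack 9 (remaining 14U)
23U → rack 10 (remaining 19U)
23U → rack 11 (remaining 19U)
21U → rack 12 (remaining 21U)
16U → rack 10 (remaining 3U)
13U → rack 8 (remaining 0U)
13U → rack 9 (remaining 1U)
4U → rack 2 (remaining 0U)
3U → rack 3 (remaining 1U)
12 racks × 42U = 504U; used 425U; unused 79U.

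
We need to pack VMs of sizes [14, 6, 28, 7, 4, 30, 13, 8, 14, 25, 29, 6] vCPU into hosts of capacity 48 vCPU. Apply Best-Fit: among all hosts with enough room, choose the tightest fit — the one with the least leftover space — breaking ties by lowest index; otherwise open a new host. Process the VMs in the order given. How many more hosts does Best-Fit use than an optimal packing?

1

Best-Fit: [14,6,28] [7,4,30,6] [13,8,14] [25] [29] → 5 hosts.
Total size 184 vCPU; any packing needs at least ⌈184/48⌉ = 4 hosts.
An optimal packing achieves that bound: [30,14,4] [29,14] [28,13,7] [25,8,6,6] → 4 hosts.
Excess: 5 − 4 = 1.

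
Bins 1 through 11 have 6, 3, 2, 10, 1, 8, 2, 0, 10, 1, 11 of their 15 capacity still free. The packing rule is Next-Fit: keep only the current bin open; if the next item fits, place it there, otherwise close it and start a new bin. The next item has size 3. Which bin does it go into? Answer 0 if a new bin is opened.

Next-Fit only looks at bin 11, which has 11 free.
3 fits there.

11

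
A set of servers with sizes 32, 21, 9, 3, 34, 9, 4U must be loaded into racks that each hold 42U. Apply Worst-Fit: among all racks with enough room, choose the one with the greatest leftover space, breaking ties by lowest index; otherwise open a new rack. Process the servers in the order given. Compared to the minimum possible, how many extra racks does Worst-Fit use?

0

Worst-Fit: [32,9] [21,9,3,4] [34] → 3 racks.
Total size 112U; any packing needs at least ⌈112/42⌉ = 3 racks.
So 3 is already optimal.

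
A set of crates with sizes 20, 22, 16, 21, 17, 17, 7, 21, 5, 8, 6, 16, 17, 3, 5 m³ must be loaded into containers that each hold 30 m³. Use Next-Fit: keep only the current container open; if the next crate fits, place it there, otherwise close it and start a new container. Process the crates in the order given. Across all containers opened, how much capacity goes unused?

20 m³ → container 1 (remaining 10 m³)
22 m³ → container 2 (remaining 8 m³)
16 m³ → container 3 (remaining 14 m³)
21 m³ → container 4 (remaining 9 m³)
17 m³ → container 5 (remaining 13 m³)
17 m³ → container 6 (remaining 13 m³)
7 m³ → container 6 (remaining 6 m³)
21 m³ → container 7 (remaining 9 m³)
5 m³ → container 7 (remaining 4 m³)
8 m³ → container 8 (remaining 22 m³)
6 m³ → container 8 (remaining 16 m³)
16 m³ → container 8 (remaining 0 m³)
17 m³ → container 9 (remaining 13 m³)
3 m³ → container 9 (remaining 10 m³)
5 m³ → container 9 (remaining 5 m³)
9 containers × 30 m³ = 270 m³; used 201 m³; unused 69 m³.

69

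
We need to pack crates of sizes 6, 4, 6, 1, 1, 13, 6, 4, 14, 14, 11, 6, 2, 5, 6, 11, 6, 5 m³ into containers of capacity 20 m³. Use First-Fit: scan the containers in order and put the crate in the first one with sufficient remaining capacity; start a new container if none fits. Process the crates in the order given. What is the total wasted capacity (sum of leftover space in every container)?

19

6 m³ → container 1 (remaining 14 m³)
4 m³ → container 1 (remaining 10 m³)
6 m³ → container 1 (remaining 4 m³)
1 m³ → container 1 (remaining 3 m³)
1 m³ → container 1 (remaining 2 m³)
13 m³ → container 2 (remaining 7 m³)
6 m³ → container 2 (remaining 1 m³)
4 m³ → container 3 (remaining 16 m³)
14 m³ → container 3 (remaining 2 m³)
14 m³ → container 4 (remaining 6 m³)
11 m³ → container 5 (remaining 9 m³)
6 m³ → container 4 (remaining 0 m³)
2 m³ → container 1 (remaining 0 m³)
5 m³ → container 5 (remaining 4 m³)
6 m³ → container 6 (remaining 14 m³)
11 m³ → container 6 (remaining 3 m³)
6 m³ → container 7 (remaining 14 m³)
5 m³ → container 7 (remaining 9 m³)
7 containers × 20 m³ = 140 m³; used 121 m³; unused 19 m³.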